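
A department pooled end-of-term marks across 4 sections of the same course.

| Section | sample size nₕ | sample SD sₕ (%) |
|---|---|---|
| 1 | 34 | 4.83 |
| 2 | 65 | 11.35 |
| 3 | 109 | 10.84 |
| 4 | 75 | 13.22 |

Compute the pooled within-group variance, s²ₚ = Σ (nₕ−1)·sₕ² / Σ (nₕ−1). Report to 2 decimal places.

1: (34−1)·4.83² = 33·23.3289 = 769.8537
2: (65−1)·11.35² = 64·128.8225 = 8244.64
3: (109−1)·10.84² = 108·117.5056 = 12690.6048
4: (75−1)·13.22² = 74·174.7684 = 12932.8616
Numerator = 34637.9601; denominator = Σ(nₕ−1) = 279.
s²ₚ = 34637.9601/279 = 124.1504... → 124.15.

124.15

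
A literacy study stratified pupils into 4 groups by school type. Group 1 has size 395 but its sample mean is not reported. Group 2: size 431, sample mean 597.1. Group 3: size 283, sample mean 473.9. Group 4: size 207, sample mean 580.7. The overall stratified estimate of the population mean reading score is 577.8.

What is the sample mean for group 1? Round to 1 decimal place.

N = 395 + 431 + 283 + 207 = 1316.
Overall total = μ·N = 577.8·1316 = 760384.8.
Subtract the known strata: 431·597.1 + 283·473.9 + 207·580.7 = 511668.7.
Remaining total for group 1: 760384.8 − 511668.7 = 248716.1.
Divide by its size: 248716.1 / 395 = 629.661... → 629.7.

629.7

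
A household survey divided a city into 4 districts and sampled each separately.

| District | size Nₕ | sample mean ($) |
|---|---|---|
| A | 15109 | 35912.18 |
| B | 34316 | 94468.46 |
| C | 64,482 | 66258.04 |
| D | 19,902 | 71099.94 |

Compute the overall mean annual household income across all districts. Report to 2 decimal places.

x̄_st = (Σ Nₕx̄ₕ) / (Σ Nₕ) = (15109·35912.18 + 34316·94468.46 + 64482·66258.04 + 19902·71099.94) / 133809
= 9471858742.14 / 133809 = 70786.4100... → 70786.41.

70786.41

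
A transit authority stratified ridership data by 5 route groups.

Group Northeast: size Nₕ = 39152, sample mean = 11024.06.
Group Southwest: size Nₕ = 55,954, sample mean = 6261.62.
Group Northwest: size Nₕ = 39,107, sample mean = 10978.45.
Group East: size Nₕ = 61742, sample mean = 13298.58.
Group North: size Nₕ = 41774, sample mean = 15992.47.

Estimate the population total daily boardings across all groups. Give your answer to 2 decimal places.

Estimate total by summing Nₕ·x̄ₕ over strata.
39152·11024.06 + 55954·6261.62 + 39107·10978.45 + 61742·13298.58 + 41774·15992.47 = 431613997.12 + 350362685.48 + 429334244.15 + 821080926.36 + 668069441.78 = 2700461294.89.

2700461294.89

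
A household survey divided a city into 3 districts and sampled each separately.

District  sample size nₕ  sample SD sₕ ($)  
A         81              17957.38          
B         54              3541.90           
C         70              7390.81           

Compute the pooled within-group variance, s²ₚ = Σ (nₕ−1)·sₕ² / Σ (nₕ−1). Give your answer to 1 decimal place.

149660141.9

A: (81−1)·17957.38² = 80·322467496.4644 = 25797399717.152
B: (54−1)·3541.90² = 53·12545055.61 = 664887947.33
C: (70−1)·7390.81² = 69·54624072.4561 = 3769060999.4709
Numerator = 30231348663.9529; denominator = Σ(nₕ−1) = 202.
s²ₚ = 30231348663.9529/202 = 149660141.901... → 149660141.9.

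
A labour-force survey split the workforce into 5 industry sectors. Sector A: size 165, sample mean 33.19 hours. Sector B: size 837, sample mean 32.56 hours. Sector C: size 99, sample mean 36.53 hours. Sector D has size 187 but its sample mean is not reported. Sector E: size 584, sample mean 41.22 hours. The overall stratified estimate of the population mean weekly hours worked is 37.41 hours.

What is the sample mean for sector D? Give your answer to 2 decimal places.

51.41

N = 165 + 837 + 99 + 187 + 584 = 1872.
Overall total = μ·N = 37.41·1872 = 70031.52.
Subtract the known strata: 165·33.19 + 837·32.56 + 99·36.53 + 584·41.22 = 60418.02.
Remaining total for sector D: 70031.52 − 60418.02 = 9613.5.
Divide by its size: 9613.5 / 187 = 51.4091... → 51.41.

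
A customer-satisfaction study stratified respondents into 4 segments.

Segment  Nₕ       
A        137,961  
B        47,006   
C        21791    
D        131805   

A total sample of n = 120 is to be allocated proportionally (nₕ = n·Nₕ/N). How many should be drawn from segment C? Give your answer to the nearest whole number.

8

N = 137961 + 47006 + 21791 + 131805 = 338563.
n_C = 120·21791/338563 = 7.724... → 8.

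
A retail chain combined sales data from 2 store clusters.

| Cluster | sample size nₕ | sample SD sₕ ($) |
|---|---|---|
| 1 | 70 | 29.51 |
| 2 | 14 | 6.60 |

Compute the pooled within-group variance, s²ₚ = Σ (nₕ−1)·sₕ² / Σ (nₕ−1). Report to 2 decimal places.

739.69

1: (70−1)·29.51² = 69·870.8401 = 60087.9669
2: (14−1)·6.60² = 13·43.56 = 566.28
Numerator = 60654.2469; denominator = Σ(nₕ−1) = 82.
s²ₚ = 60654.2469/82 = 739.6859... → 739.69.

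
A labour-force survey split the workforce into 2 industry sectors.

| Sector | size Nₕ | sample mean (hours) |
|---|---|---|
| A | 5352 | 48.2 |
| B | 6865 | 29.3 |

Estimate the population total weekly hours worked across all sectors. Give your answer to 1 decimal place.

459110.9

A: 5352·48.2 = 257966.4
B: 6865·29.3 = 201144.5
τ̂ = Σ Nₕx̄ₕ = 459110.9.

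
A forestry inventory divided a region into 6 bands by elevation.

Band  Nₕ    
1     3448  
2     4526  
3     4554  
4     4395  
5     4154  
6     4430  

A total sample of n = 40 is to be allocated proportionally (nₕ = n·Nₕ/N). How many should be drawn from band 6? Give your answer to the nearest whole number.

7

Share of band 6 = 4430/25507 = 0.17368.
Allocate 40 × 0.17368 = 6.947... → 7.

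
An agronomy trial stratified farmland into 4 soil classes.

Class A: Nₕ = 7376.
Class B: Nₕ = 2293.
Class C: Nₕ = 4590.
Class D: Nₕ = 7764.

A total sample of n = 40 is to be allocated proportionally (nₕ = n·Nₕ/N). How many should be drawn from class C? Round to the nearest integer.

Share of class C = 4590/22023 = 0.20842.
Allocate 40 × 0.20842 = 8.337... → 8.

8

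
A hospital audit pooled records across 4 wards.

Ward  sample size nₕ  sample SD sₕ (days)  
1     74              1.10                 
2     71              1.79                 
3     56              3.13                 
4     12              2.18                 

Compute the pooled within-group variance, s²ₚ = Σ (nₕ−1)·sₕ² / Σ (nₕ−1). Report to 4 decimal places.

4.3240

1: (74−1)·1.10² = 73·1.21 = 88.33
2: (71−1)·1.79² = 70·3.2041 = 224.287
3: (56−1)·3.13² = 55·9.7969 = 538.8295
4: (12−1)·2.18² = 11·4.7524 = 52.2764
Numerator = 903.7229; denominator = Σ(nₕ−1) = 209.
s²ₚ = 903.7229/209 = 4.324033... → 4.3240.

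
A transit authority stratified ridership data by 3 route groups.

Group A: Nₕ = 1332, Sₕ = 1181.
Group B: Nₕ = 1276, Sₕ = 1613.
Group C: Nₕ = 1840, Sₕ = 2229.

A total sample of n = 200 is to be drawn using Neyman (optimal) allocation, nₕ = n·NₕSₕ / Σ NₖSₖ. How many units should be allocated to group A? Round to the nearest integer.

A: NₕSₕ = 1332·1181 = 1573092
B: NₕSₕ = 1276·1613 = 2058188
C: NₕSₕ = 1840·2229 = 4101360
Σ NₕSₕ = 7732640.
n_A = 200·1573092/7732640 = 40.687... → 41.

41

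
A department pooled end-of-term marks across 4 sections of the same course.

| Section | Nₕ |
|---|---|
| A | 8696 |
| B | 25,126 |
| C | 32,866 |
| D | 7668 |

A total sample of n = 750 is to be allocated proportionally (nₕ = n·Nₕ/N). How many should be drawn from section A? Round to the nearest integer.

88

N = 8696 + 25126 + 32866 + 7668 = 74356.
n_A = 750·8696/74356 = 87.713... → 88.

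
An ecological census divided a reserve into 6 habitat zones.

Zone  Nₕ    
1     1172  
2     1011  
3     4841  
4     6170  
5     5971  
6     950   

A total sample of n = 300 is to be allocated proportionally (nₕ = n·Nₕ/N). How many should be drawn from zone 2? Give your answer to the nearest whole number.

N = 1172 + 1011 + 4841 + 6170 + 5971 + 950 = 20115.
n_2 = 300·1011/20115 = 15.078... → 15.

15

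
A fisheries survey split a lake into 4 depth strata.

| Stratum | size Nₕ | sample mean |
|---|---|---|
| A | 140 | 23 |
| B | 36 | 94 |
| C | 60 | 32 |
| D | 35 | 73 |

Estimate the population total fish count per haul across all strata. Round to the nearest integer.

A: 140·23 = 3220
B: 36·94 = 3384
C: 60·32 = 1920
D: 35·73 = 2555
τ̂ = Σ Nₕx̄ₕ = 11079.

11079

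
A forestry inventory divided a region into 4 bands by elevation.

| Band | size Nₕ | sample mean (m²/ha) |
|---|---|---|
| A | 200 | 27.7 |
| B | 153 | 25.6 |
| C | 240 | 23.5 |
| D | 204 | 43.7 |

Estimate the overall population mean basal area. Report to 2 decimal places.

N = 797; weights Wₕ = Nₕ/N = (0.2509, 0.1920, 0.3011, 0.2560).
x̄_st = Σ Wₕ·x̄ₕ = 0.2509·27.7 + 0.1920·25.6 + 0.3011·23.5 + 0.2560·43.7 ≈ 30.1275...
→ 30.13.

30.13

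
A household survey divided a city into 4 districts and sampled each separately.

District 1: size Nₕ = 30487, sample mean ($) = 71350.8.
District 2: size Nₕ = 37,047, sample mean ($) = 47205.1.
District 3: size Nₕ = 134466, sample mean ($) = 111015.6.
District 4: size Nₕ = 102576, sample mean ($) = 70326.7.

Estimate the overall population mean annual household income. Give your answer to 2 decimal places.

x̄_st = (Σ Nₕx̄ₕ) / (Σ Nₕ) = (30487·71350.8 + 37047·47205.1 + 134466·111015.6 + 102576·70326.7) / 304576
= 26065734428.1 / 304576 = 85580.3951... → 85580.40.

85580.40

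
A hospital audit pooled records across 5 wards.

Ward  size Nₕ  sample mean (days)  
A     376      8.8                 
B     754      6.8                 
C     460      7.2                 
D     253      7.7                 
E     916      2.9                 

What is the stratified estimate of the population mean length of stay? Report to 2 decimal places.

5.93

N = 2759; weights Wₕ = Nₕ/N = (0.1363, 0.2733, 0.1667, 0.0917, 0.3320).
x̄_st = Σ Wₕ·x̄ₕ = 0.1363·8.8 + 0.2733·6.8 + 0.1667·7.2 + 0.0917·7.7 + 0.3320·2.9 ≈ 5.9270...
→ 5.93.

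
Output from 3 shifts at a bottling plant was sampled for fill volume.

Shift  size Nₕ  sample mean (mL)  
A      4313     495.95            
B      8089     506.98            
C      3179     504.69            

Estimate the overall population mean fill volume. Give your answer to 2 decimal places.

503.46

N = 15581; weights Wₕ = Nₕ/N = (0.2768, 0.5192, 0.2040).
x̄_st = Σ Wₕ·x̄ₕ = 0.2768·495.95 + 0.5192·506.98 + 0.2040·504.69 ≈ 503.4595...
→ 503.46.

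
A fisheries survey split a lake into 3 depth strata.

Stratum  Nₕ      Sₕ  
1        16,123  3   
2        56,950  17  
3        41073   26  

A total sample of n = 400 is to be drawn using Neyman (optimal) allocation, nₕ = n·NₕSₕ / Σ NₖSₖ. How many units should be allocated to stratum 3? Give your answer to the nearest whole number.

205

1: NₕSₕ = 16123·3 = 48369
2: NₕSₕ = 56950·17 = 968150
3: NₕSₕ = 41073·26 = 1067898
Σ NₕSₕ = 2084417.
n_3 = 400·1067898/2084417 = 204.930... → 205.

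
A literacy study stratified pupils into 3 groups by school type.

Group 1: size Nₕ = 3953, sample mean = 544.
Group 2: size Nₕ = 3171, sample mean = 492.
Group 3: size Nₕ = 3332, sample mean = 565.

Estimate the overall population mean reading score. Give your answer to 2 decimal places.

534.92

N = 3953 + 3171 + 3332 = 10456.
The stratified mean weights each stratum mean by its population share Nₕ/N.
Σ Nₕx̄ₕ = 3953·544 + 3171·492 + 3332·565 = 2150432 + 1560132 + 1882580 = 5593144.
Divide by N: 5593144 / 10456 = 534.9220... → 534.92.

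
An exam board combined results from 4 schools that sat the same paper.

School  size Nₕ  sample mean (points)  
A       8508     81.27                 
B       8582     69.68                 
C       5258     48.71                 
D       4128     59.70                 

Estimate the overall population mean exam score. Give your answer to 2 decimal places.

N = 8508 + 8582 + 5258 + 4128 = 26476.
The stratified mean weights each stratum mean by its population share Nₕ/N.
Σ Nₕx̄ₕ = 8508·81.27 + 8582·69.68 + 5258·48.71 + 4128·59.70 = 691445.16 + 597993.76 + 256117.18 + 246441.6 = 1791997.7.
Divide by N: 1791997.7 / 26476 = 67.6839... → 67.68.

67.68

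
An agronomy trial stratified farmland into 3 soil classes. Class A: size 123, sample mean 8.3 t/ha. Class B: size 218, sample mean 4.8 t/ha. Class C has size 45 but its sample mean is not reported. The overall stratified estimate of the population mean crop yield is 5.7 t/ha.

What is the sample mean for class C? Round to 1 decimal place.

3.0

Σ Nₕx̄ₕ = N·μ, so 45·x̄_C = 386·5.7 − (123·8.3 + 218·4.8).
= 2200.2 − 2067.3 = 132.9.
x̄_C = 132.9 / 45 = 2.953... → 3.0.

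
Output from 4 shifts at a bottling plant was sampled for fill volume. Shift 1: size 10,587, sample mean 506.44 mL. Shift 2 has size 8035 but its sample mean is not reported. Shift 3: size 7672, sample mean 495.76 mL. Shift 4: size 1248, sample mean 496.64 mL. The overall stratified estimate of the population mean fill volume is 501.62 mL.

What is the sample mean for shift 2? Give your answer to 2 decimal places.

501.64

Σ Nₕx̄ₕ = N·μ, so 8035·x̄_2 = 27542·501.62 − (10587·506.44 + 7672·495.76 + 1248·496.64).
= 13815618.04 − 9784957.72 = 4030660.32.
x̄_2 = 4030660.32 / 8035 = 501.6379... → 501.64.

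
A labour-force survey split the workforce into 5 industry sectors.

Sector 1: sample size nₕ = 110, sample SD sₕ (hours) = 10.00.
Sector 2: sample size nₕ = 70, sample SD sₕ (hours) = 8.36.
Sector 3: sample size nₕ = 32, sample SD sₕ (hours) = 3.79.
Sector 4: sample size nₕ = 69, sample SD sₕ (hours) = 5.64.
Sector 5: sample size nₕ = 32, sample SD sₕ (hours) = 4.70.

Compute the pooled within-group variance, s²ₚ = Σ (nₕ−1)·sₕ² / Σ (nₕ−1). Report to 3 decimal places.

61.739

Degrees of freedom: 109 + 69 + 31 + 68 + 31 = 308.
Σ(nₕ−1)sₕ² = 109·100 + 69·69.8896 + 31·14.3641 + 68·31.8096 + 31·22.09 = 19015.5123.
s²ₚ = 19015.5123 / 308 = 61.73868... → 61.739.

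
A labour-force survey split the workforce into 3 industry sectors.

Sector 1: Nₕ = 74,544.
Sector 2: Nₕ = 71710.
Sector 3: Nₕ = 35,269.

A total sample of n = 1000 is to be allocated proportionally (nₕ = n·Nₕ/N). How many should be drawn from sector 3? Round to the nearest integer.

N = 74544 + 71710 + 35269 = 181523.
n_3 = 1000·35269/181523 = 194.295... → 194.

194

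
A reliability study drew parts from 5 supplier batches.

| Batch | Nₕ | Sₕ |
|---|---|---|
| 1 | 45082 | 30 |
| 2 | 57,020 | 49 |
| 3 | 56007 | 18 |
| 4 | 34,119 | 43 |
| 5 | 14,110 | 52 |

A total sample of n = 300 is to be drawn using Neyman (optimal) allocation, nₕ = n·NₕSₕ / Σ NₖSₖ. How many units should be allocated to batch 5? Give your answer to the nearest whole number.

Σ NₕSₕ = 45082·30 + 57020·49 + 56007·18 + 34119·43 + 14110·52 = 7355403.
Share for 5: 733720/7355403 = 0.09975.
n_5 = 300 × 0.09975 = 29.926... → 30.

30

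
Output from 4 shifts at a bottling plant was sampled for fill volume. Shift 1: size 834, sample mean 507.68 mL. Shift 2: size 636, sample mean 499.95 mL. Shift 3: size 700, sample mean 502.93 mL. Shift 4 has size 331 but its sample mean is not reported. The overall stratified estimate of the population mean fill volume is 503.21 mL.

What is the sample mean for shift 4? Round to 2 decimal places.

498.80

N = 834 + 636 + 700 + 331 = 2501.
Overall total = μ·N = 503.21·2501 = 1258528.21.
Subtract the known strata: 834·507.68 + 636·499.95 + 700·502.93 = 1093424.32.
Remaining total for shift 4: 1258528.21 − 1093424.32 = 165103.89.
Divide by its size: 165103.89 / 331 = 498.8033... → 498.80.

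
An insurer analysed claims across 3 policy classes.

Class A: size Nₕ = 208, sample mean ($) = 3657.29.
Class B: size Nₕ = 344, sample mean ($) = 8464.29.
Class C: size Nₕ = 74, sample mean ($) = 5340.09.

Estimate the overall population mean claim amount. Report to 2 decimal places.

x̄_st = (Σ Nₕx̄ₕ) / (Σ Nₕ) = (208·3657.29 + 344·8464.29 + 74·5340.09) / 626
= 4067598.74 / 626 = 6497.7616... → 6497.76.

6497.76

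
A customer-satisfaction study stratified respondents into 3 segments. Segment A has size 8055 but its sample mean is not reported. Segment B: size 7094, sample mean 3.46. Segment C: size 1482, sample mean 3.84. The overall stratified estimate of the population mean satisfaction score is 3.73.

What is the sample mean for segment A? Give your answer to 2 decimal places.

Σ Nₕx̄ₕ = N·μ, so 8055·x̄_A = 16631·3.73 − (7094·3.46 + 1482·3.84).
= 62033.63 − 30236.12 = 31797.51.
x̄_A = 31797.51 / 8055 = 3.9475... → 3.95.

3.95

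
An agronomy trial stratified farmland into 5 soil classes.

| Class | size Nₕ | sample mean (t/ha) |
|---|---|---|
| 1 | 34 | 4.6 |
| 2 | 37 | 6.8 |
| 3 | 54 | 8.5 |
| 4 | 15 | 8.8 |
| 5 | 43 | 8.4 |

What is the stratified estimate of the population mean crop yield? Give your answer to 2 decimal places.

N = 34 + 37 + 54 + 15 + 43 = 183.
The stratified mean weights each stratum mean by its population share Nₕ/N.
Σ Nₕx̄ₕ = 34·4.6 + 37·6.8 + 54·8.5 + 15·8.8 + 43·8.4 = 156.4 + 251.6 + 459 + 132 + 361.2 = 1360.2.
Divide by N: 1360.2 / 183 = 7.4328... → 7.43.

7.43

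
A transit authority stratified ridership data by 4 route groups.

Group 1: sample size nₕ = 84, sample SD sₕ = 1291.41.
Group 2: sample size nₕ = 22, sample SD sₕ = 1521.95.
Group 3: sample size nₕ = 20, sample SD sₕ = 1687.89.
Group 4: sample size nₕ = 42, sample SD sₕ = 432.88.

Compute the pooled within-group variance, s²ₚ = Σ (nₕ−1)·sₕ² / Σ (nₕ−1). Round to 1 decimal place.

Degrees of freedom: 83 + 21 + 19 + 41 = 164.
Σ(nₕ−1)sₕ² = 83·1667739.7881 + 21·2316331.8025 + 19·2848972.6521 + 41·187385.0944 = 248878639.5251.
s²ₚ = 248878639.5251 / 164 = 1517552.680... → 1517552.7.

1517552.7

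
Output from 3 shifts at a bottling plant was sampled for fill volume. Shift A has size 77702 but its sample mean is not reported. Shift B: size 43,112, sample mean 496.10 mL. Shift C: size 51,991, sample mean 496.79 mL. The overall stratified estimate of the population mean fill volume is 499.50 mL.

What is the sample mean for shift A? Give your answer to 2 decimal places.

503.20

N = 77702 + 43112 + 51991 = 172805.
Overall total = μ·N = 499.50·172805 = 86316097.5.
Subtract the known strata: 43112·496.10 + 51991·496.79 = 47216472.09.
Remaining total for shift A: 86316097.5 − 47216472.09 = 39099625.41.
Divide by its size: 39099625.41 / 77702 = 503.1997... → 503.20.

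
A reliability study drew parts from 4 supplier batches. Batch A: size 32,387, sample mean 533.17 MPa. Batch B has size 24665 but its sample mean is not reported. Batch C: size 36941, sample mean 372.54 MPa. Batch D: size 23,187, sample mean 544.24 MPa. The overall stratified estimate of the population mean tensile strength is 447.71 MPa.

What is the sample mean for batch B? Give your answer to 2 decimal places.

357.33

N = 32387 + 24665 + 36941 + 23187 = 117180.
Overall total = μ·N = 447.71·117180 = 52462657.8.
Subtract the known strata: 32387·533.17 + 36941·372.54 + 23187·544.24 = 43649069.81.
Remaining total for batch B: 52462657.8 − 43649069.81 = 8813587.99.
Divide by its size: 8813587.99 / 24665 = 357.3318... → 357.33.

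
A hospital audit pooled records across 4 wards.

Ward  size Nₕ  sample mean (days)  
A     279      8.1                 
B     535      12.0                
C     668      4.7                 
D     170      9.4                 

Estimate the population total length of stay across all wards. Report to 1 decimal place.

Population total = Σ Nₕ·x̄ₕ (each stratum's size times its mean).
279·8.1 + 535·12.0 + 668·4.7 + 170·9.4 = 2259.9 + 6420 + 3139.6 + 1598 = 13417.5.

13417.5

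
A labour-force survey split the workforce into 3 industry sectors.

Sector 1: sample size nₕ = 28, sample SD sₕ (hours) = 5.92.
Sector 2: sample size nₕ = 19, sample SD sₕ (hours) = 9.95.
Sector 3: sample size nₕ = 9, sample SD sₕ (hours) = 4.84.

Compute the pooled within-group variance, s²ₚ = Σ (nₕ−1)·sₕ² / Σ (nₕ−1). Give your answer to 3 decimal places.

55.013

1: (28−1)·5.92² = 27·35.0464 = 946.2528
2: (19−1)·9.95² = 18·99.0025 = 1782.045
3: (9−1)·4.84² = 8·23.4256 = 187.4048
Numerator = 2915.7026; denominator = Σ(nₕ−1) = 53.
s²ₚ = 2915.7026/53 = 55.01326... → 55.013.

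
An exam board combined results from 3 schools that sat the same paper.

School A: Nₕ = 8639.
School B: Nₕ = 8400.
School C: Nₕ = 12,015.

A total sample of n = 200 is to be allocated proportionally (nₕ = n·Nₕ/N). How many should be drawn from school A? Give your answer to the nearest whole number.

59

N = 8639 + 8400 + 12015 = 29054.
n_A = 200·8639/29054 = 59.469... → 59.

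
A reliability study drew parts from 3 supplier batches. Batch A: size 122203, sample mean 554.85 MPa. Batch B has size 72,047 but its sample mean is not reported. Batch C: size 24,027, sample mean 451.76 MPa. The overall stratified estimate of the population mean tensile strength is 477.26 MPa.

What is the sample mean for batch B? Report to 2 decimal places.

N = 122203 + 72047 + 24027 = 218277.
Overall total = μ·N = 477.26·218277 = 104174881.02.
Subtract the known strata: 122203·554.85 + 24027·451.76 = 78658772.07.
Remaining total for batch B: 104174881.02 − 78658772.07 = 25516108.95.
Divide by its size: 25516108.95 / 72047 = 354.1592... → 354.16.

354.16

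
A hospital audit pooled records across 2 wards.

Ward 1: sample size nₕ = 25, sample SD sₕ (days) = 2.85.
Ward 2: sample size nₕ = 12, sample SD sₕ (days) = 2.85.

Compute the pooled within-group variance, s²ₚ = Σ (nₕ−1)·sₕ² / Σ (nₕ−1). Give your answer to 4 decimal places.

8.1225

Degrees of freedom: 24 + 11 = 35.
Σ(nₕ−1)sₕ² = 24·8.1225 + 11·8.1225 = 284.2875.
s²ₚ = 284.2875 / 35 = 8.1225 → 8.1225.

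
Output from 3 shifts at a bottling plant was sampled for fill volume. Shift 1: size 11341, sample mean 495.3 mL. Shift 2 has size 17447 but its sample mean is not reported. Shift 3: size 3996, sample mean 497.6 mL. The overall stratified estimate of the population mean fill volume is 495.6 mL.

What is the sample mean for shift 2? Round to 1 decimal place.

495.3

Σ Nₕx̄ₕ = N·μ, so 17447·x̄_2 = 32784·495.6 − (11341·495.3 + 3996·497.6).
= 16247750.4 − 7605606.9 = 8642143.5.
x̄_2 = 8642143.5 / 17447 = 495.337... → 495.3.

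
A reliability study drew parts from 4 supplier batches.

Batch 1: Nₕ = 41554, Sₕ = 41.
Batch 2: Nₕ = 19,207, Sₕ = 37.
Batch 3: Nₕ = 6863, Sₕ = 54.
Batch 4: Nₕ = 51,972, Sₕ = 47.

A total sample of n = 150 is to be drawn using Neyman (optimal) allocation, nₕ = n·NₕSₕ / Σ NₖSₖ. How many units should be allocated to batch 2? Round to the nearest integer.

20

Σ NₕSₕ = 41554·41 + 19207·37 + 6863·54 + 51972·47 = 5227659.
Share for 2: 710659/5227659 = 0.13594.
n_2 = 150 × 0.13594 = 20.391... → 20.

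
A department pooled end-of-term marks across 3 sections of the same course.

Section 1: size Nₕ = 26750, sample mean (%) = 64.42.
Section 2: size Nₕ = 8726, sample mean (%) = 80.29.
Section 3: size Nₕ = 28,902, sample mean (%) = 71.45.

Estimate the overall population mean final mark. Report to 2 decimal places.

69.73

x̄_st = (Σ Nₕx̄ₕ) / (Σ Nₕ) = (26750·64.42 + 8726·80.29 + 28902·71.45) / 64378
= 4488893.44 / 64378 = 69.7271... → 69.73.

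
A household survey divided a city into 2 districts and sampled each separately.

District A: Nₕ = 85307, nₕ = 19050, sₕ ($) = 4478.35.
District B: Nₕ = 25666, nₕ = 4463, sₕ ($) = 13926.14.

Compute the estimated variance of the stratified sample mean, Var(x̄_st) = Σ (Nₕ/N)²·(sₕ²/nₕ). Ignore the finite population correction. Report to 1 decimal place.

N = 110973. Term for each stratum: Wₕ²sₕ²/nₕ.
Var(x̄_st) = 622.1223 + 2324.4294 = 2946.5517 → 2946.6.

2946.6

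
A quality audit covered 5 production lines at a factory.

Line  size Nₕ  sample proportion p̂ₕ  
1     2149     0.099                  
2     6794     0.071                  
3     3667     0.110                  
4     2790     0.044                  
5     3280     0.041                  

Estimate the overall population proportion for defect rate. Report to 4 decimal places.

Wₕ = Nₕ/N with N = 18680: 0.1150, 0.3637, 0.1963, 0.1494, 0.1756.
p̂_st = 0.1150·0.099 + 0.3637·0.071 + 0.1963·0.110 + 0.1494·0.044 + 0.1756·0.041 ≈ 0.072577... → 0.0726.

0.0726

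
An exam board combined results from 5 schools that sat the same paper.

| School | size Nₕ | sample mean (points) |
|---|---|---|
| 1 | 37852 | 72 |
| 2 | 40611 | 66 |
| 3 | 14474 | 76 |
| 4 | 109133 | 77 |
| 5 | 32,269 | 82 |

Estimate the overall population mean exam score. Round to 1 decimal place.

74.9

x̄_st = (Σ Nₕx̄ₕ) / (Σ Nₕ) = (37852·72 + 40611·66 + 14474·76 + 109133·77 + 32269·82) / 234339
= 17554993 / 234339 = 74.913... → 74.9.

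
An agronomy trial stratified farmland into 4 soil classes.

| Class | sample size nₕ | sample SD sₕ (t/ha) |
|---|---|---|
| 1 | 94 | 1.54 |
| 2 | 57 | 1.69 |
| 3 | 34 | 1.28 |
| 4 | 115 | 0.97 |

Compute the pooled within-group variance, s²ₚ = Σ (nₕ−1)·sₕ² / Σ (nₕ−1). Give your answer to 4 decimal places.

1.8305

Degrees of freedom: 93 + 56 + 33 + 114 = 296.
Σ(nₕ−1)sₕ² = 93·2.3716 + 56·2.8561 + 33·1.6384 + 114·0.9409 = 541.8302.
s²ₚ = 541.8302 / 296 = 1.830507... → 1.8305.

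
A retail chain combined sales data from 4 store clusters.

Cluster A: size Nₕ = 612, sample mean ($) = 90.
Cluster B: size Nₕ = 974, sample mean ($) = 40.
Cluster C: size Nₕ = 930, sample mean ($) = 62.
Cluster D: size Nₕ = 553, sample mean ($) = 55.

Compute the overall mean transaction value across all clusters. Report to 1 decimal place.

N = 612 + 974 + 930 + 553 = 3069.
Overall mean = Σ (Nₕ/N)·x̄ₕ — weight by population share, not a simple average.
Σ Nₕx̄ₕ = 612·90 + 974·40 + 930·62 + 553·55 = 55080 + 38960 + 57660 + 30415 = 182115.
Divide by N: 182115 / 3069 = 59.340... → 59.3.

59.3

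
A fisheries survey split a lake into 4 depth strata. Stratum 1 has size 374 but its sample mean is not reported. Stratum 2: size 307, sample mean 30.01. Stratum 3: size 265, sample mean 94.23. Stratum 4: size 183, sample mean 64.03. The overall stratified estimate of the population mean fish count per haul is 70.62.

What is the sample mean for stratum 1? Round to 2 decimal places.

N = 374 + 307 + 265 + 183 = 1129.
Overall total = μ·N = 70.62·1129 = 79729.98.
Subtract the known strata: 307·30.01 + 265·94.23 + 183·64.03 = 45901.51.
Remaining total for stratum 1: 79729.98 − 45901.51 = 33828.47.
Divide by its size: 33828.47 / 374 = 90.4505... → 90.45.

90.45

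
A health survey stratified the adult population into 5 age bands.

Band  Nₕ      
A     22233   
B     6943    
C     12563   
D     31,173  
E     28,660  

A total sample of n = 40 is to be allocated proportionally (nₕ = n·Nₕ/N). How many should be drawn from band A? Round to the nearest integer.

9

Share of band A = 22233/101572 = 0.21889.
Allocate 40 × 0.21889 = 8.756... → 9.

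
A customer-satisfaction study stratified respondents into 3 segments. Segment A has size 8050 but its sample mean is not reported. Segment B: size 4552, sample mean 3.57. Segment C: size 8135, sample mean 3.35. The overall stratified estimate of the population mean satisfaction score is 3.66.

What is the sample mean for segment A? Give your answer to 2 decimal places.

Σ Nₕx̄ₕ = N·μ, so 8050·x̄_A = 20737·3.66 − (4552·3.57 + 8135·3.35).
= 75897.42 − 43502.89 = 32394.53.
x̄_A = 32394.53 / 8050 = 4.0242... → 4.02.

4.02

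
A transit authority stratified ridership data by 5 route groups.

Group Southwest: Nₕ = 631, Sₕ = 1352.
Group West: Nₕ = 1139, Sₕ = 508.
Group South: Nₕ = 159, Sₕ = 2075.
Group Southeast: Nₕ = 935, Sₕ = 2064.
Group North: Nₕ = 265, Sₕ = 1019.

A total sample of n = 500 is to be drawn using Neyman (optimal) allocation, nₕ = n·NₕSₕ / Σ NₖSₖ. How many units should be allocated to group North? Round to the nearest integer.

34

Σ NₕSₕ = 631·1352 + 1139·508 + 159·2075 + 935·2064 + 265·1019 = 3961524.
Share for North: 270035/3961524 = 0.06816.
n_North = 500 × 0.06816 = 34.082... → 34.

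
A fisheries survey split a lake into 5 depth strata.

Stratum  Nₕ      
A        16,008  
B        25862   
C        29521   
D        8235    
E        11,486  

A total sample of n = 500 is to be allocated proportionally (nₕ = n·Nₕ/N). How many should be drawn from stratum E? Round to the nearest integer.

63

N = 16008 + 25862 + 29521 + 8235 + 11486 = 91112.
n_E = 500·11486/91112 = 63.032... → 63.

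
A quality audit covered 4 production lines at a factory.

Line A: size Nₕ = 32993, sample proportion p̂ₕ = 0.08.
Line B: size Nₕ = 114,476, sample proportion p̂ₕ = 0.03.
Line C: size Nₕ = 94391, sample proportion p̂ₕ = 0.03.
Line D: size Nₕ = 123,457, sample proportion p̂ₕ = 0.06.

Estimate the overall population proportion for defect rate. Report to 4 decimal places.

Wₕ = Nₕ/N with N = 365317: 0.0903, 0.3134, 0.2584, 0.3379.
p̂_st = 0.0903·0.08 + 0.3134·0.03 + 0.2584·0.03 + 0.3379·0.06 ≈ 0.044654... → 0.0447.

0.0447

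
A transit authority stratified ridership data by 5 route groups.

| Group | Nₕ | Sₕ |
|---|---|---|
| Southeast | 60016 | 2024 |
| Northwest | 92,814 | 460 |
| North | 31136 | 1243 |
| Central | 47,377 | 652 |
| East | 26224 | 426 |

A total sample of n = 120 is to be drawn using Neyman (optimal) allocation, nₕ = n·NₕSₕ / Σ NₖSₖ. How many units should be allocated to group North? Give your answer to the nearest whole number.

Σ NₕSₕ = 60016·2024 + 92814·460 + 31136·1243 + 47377·652 + 26224·426 = 244930100.
Share for North: 38702048/244930100 = 0.15801.
n_North = 120 × 0.15801 = 18.962... → 19.

19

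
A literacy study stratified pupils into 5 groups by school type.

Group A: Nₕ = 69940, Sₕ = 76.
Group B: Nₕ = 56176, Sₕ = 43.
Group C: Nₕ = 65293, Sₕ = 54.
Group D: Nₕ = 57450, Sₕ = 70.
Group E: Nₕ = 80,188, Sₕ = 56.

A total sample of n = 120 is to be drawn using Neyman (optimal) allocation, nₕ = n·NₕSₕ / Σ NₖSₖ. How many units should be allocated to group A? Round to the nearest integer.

32

A: NₕSₕ = 69940·76 = 5315440
B: NₕSₕ = 56176·43 = 2415568
C: NₕSₕ = 65293·54 = 3525822
D: NₕSₕ = 57450·70 = 4021500
E: NₕSₕ = 80188·56 = 4490528
Σ NₕSₕ = 19768858.
n_A = 120·5315440/19768858 = 32.266... → 32.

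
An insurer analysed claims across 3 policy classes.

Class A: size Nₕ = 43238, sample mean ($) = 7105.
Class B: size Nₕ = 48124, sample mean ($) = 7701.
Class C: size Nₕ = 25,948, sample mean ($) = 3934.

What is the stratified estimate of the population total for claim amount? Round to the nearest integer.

Population total = Σ Nₕ·x̄ₕ (each stratum's size times its mean).
43238·7105 + 48124·7701 + 25948·3934 = 307205990 + 370602924 + 102079432 = 779888346.

779888346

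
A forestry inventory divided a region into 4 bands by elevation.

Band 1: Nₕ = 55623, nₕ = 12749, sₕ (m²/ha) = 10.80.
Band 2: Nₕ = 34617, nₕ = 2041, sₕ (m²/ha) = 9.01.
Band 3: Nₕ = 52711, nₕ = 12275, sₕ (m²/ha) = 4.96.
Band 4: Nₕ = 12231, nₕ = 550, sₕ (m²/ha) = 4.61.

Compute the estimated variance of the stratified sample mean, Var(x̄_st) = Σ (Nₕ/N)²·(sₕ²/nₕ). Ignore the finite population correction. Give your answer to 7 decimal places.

0.0036260

N = 155182; Wₕ = Nₕ/N.
band 1: (55623/155182)²·10.80²/12749 = 0.0011754320
band 2: (34617/155182)²·9.01²/2041 = 0.0019792595
band 3: (52711/155182)²·4.96²/12275 = 0.0002312393
band 4: (12231/155182)²·4.61²/550 = 0.0002400382
Sum = 0.0036259691 → 0.0036260.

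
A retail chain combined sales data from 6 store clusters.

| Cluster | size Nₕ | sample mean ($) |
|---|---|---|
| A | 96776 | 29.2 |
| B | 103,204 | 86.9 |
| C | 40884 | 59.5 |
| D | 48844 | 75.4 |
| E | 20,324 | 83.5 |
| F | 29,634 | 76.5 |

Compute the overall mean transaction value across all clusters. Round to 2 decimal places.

64.40

N = 339666; weights Wₕ = Nₕ/N = (0.2849, 0.3038, 0.1204, 0.1438, 0.0598, 0.0872).
x̄_st = Σ Wₕ·x̄ₕ = 0.2849·29.2 + 0.3038·86.9 + 0.1204·59.5 + 0.1438·75.4 + 0.0598·83.5 + 0.0872·76.5 ≈ 64.3979...
→ 64.40.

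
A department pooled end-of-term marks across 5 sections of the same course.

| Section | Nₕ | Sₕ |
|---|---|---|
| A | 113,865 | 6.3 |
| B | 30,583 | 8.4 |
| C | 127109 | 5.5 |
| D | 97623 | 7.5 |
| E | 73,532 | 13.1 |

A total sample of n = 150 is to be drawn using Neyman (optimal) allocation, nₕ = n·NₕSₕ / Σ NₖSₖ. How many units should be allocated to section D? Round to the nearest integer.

33

Σ NₕSₕ = 113865·6.3 + 30583·8.4 + 127109·5.5 + 97623·7.5 + 73532·13.1 = 3368787.9.
Share for D: 732172.5/3368787.9 = 0.21734.
n_D = 150 × 0.21734 = 32.601... → 33.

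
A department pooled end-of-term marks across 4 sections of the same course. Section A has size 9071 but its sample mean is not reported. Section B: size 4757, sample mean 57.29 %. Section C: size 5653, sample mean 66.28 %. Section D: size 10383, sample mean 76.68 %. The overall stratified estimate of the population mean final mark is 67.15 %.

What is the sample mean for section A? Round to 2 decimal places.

61.95

Σ Nₕx̄ₕ = N·μ, so 9071·x̄_A = 29864·67.15 − (4757·57.29 + 5653·66.28 + 10383·76.68).
= 2005367.6 − 1443377.81 = 561989.79.
x̄_A = 561989.79 / 9071 = 61.9546... → 61.95.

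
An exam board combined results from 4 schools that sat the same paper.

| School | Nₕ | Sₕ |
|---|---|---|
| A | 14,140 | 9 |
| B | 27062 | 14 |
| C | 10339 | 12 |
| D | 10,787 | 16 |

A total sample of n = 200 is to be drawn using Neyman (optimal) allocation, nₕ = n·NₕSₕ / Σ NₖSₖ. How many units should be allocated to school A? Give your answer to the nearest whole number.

A: NₕSₕ = 14140·9 = 127260
B: NₕSₕ = 27062·14 = 378868
C: NₕSₕ = 10339·12 = 124068
D: NₕSₕ = 10787·16 = 172592
Σ NₕSₕ = 802788.
n_A = 200·127260/802788 = 31.705... → 32.

32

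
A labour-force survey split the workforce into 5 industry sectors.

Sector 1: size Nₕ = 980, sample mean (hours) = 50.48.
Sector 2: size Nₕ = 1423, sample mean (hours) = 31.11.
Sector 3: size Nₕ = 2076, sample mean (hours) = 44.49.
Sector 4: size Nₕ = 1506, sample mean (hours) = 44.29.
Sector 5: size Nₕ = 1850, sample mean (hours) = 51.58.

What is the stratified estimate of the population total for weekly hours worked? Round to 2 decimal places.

348224.91

Estimate total by summing Nₕ·x̄ₕ over strata.
980·50.48 + 1423·31.11 + 2076·44.49 + 1506·44.29 + 1850·51.58 = 49470.4 + 44269.53 + 92361.24 + 66700.74 + 95423 = 348224.91.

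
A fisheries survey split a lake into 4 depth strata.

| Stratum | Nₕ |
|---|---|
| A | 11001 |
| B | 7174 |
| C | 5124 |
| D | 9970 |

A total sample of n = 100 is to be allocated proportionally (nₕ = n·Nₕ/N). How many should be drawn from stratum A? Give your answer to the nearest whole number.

33

Share of stratum A = 11001/33269 = 0.33067.
Allocate 100 × 0.33067 = 33.067... → 33.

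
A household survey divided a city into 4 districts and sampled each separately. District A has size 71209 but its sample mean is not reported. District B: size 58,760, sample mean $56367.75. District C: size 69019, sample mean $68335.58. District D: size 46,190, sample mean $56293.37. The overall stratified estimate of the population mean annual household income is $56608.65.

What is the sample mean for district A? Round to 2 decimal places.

N = 71209 + 58760 + 69019 + 46190 = 245178.
Overall total = μ·N = 56608.65·245178 = 13879195589.7.
Subtract the known strata: 58760·56367.75 + 69019·68335.58 + 46190·56293.37 = 10628813146.32.
Remaining total for district A: 13879195589.7 − 10628813146.32 = 3250382443.38.
Divide by its size: 3250382443.38 / 71209 = 45645.6690... → 45645.67.

45645.67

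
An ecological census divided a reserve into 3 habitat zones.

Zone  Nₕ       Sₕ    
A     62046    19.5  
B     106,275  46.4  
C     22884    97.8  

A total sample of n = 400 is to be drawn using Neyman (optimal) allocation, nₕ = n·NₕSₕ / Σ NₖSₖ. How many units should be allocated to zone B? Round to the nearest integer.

235

Σ NₕSₕ = 62046·19.5 + 106275·46.4 + 22884·97.8 = 8379112.2.
Share for B: 4931160/8379112.2 = 0.58851.
n_B = 400 × 0.58851 = 235.403... → 235.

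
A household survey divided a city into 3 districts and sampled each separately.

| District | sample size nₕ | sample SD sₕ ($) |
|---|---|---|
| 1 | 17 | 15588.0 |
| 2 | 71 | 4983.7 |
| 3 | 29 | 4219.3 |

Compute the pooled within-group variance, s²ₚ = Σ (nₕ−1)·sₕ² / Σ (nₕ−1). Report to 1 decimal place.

53726756.9

Degrees of freedom: 16 + 70 + 28 = 114.
Σ(nₕ−1)sₕ² = 16·242985744 + 70·24837265.69 + 28·17802492.49 = 6124850292.02.
s²ₚ = 6124850292.02 / 114 = 53726756.948... → 53726756.9.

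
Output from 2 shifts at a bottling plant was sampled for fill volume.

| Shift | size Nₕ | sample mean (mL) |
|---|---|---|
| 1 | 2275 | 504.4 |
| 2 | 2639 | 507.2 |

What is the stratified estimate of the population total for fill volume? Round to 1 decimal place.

2486010.8

Estimate total by summing Nₕ·x̄ₕ over strata.
2275·504.4 + 2639·507.2 = 1147510 + 1338500.8 = 2486010.8.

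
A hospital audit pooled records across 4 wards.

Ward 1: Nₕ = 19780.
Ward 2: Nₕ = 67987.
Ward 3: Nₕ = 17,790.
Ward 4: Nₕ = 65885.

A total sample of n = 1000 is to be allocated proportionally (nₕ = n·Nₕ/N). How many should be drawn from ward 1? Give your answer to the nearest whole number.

Share of ward 1 = 19780/171442 = 0.11537.
Allocate 1000 × 0.11537 = 115.374... → 115.

115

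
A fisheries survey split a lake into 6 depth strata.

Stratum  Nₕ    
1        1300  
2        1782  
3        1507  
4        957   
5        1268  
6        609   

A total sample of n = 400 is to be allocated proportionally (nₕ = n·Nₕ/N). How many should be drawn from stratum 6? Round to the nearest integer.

Share of stratum 6 = 609/7423 = 0.08204.
Allocate 400 × 0.08204 = 32.817... → 33.

33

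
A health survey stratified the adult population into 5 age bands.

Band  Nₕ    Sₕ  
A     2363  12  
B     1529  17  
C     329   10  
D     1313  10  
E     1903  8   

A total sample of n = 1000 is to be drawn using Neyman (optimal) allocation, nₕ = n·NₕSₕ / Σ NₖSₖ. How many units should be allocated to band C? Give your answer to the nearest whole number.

38

Σ NₕSₕ = 2363·12 + 1529·17 + 329·10 + 1313·10 + 1903·8 = 85993.
Share for C: 3290/85993 = 0.03826.
n_C = 1000 × 0.03826 = 38.259... → 38.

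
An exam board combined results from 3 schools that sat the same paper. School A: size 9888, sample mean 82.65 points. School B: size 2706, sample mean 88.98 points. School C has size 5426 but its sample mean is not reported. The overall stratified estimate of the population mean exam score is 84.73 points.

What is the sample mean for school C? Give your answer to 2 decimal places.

N = 9888 + 2706 + 5426 = 18020.
Overall total = μ·N = 84.73·18020 = 1526834.6.
Subtract the known strata: 9888·82.65 + 2706·88.98 = 1058023.08.
Remaining total for school C: 1526834.6 − 1058023.08 = 468811.52.
Divide by its size: 468811.52 / 5426 = 86.4009... → 86.40.

86.40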